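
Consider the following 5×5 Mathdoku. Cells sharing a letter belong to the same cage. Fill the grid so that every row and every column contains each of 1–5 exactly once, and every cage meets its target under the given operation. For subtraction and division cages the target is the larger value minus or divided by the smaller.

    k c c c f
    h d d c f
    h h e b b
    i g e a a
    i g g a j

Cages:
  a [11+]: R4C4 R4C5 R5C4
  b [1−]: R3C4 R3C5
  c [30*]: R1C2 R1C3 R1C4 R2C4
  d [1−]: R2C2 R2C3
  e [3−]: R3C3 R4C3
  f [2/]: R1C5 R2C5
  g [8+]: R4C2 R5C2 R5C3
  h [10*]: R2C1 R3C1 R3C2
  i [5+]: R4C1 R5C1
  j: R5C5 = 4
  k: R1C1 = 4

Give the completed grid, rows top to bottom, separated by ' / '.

4 5 1 3 2 / 5 3 4 2 1 / 1 2 5 4 3 / 3 4 2 1 5 / 2 1 3 5 4

Cage k is given, which forces R1C1 = 4.
J is a freebie, so R5C5 = 4.
Cage h needs product 10, leaving R3C2 = 2.
2 is placed in row 3; hence R3C4 = 4.
The only place for 3 in row 3 is R3C5.
The 3 cells of cage a must have sum 11, leaving R4C4 = 1.
Column 5 already has 3; hence R4C5 = 5.
Cage a has sum 11, which forces R5C4 = 5.
Row 4 already has 5, which forces R4C2 = 4.
Row 4 already has 4; hence R4C3 = 2.
Cage d needs two cells with difference 1, so R2C3 = 4.
The two cells of cage e must have difference 3, so R3C3 = 5.
Row 4 already has 2, leaving R4C1 = 3.
Cage i's pair has sum 5; hence R5C1 = 2.
Cage c needs product 30; hence R1C2 = 5.
Column 3 already has 5, which forces R1C3 = 1.
1 is placed in row 1, leaving R1C5 = 2.
Cage h needs product 10, leaving R2C1 = 5.
5 is placed in column 2, leaving R2C2 = 3.
Row 2 now contains 3, so R2C4 = 2.
Column 5 already has 2, which forces R2C5 = 1.
Row 3 already has 5, which forces R3C1 = 1.
Column 2 already has 3, so R5C2 = 1.
Column 3 now contains 1, leaving R5C3 = 3.
2 is placed in row 1, so R1C4 = 3.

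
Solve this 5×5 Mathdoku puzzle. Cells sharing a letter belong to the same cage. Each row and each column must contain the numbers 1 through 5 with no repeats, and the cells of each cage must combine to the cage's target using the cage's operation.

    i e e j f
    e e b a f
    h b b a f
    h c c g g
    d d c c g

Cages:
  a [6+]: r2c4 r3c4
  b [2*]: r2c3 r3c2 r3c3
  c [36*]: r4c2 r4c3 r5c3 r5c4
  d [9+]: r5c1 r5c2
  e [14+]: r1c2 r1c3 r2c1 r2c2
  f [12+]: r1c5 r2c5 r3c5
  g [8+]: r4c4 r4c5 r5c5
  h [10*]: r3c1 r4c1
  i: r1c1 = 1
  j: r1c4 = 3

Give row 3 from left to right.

I is a freebie, leaving r1c1 = 1.
Cage j is a single given cell, leaving r1c4 = 3.
Cage b needs product 2, leaving r2c3 = 1.
Cage b has product 2; hence r3c2 = 1.
Cage b needs product 2, so r3c3 = 2.
The two cells of cage a must have sum 6, so r2c4 = 2.
Row 3 already has 2, so r3c1 = 5.
Cage a's pair has sum 6, leaving r3c4 = 4.
Row 3 already has 4, which forces r3c5 = 3.
Cage h needs two cells with product 10, which forces r4c1 = 2.
The 4 cells of cage c must have product 36, so r4c2 = 3.
The 4 cells of cage c must have product 36, so r4c3 = 4.
Column 1 already has 5, which forces r5c1 = 4.
4 is placed in row 5, so r5c2 = 5.
Cage c needs product 36, which forces r5c3 = 3.
Cage c needs product 36, which forces r5c4 = 1.
Row 5 now contains 1, so r5c5 = 2.
Cage e has sum 14, so r1c2 = 2.
Column 3 already has 4, so r1c3 = 5.
Row 1 already has 5, which forces r1c5 = 4.
4 is placed in column 1, so r2c1 = 3.
5 is placed in column 2, leaving r2c2 = 4.
Column 5 now contains 4; hence r2c5 = 5.
Column 4 now contains 1; hence r4c4 = 5.
Cage g needs sum 8; hence r4c5 = 1.
The full grid is 1 2 5 3 4 / 3 4 1 2 5 / 5 1 2 4 3 / 2 3 4 5 1 / 4 5 3 1 2.

5 1 2 4 3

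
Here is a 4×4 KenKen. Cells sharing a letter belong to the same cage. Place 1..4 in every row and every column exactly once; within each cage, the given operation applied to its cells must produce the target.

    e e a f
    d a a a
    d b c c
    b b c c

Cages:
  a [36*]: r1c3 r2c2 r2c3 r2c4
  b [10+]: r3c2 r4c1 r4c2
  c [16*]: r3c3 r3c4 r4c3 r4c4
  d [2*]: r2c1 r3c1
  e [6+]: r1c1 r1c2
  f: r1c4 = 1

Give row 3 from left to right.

Cage a needs product 36, which forces r1c3 = 3.
F is a freebie; hence r1c4 = 1.
The only place for 2 in row 2 is r2c1.
2 is placed in column 1; hence r1c1 = 4.
The two cells of cage e must have sum 6, leaving r1c2 = 2.
2 is placed in column 1, leaving r3c1 = 1.
1 is placed in row 3, which forces r3c3 = 2.
2 is placed in row 3, so r3c4 = 4.
4 is placed in column 1, which forces r4c1 = 3.
Column 2 already has 2, so r4c2 = 4.
2 is placed in column 3, so r4c3 = 1.
Column 4 already has 4, leaving r4c4 = 2.
Cage a needs product 36, which forces r2c2 = 1.
Column 3 already has 1, leaving r2c3 = 4.
Column 4 already has 4, leaving r2c4 = 3.
4 is placed in row 3; hence r3c2 = 3.
The full grid is 4 2 3 1 / 2 1 4 3 / 1 3 2 4 / 3 4 1 2.

1 3 2 4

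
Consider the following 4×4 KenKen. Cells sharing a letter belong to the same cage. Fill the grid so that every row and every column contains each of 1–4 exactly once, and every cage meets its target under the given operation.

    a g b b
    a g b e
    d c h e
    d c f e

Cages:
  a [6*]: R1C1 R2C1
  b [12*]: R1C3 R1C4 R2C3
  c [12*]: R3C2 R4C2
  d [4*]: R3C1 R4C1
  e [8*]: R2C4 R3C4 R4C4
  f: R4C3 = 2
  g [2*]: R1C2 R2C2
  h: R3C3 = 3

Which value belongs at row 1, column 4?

3

H is a freebie, which forces R3C3 = 3.
Cage f is a single given cell; hence R4C3 = 2.
Cage b has product 12, which forces R1C4 = 3.
Row 3 now contains 3, which forces R3C2 = 4.
Cage c needs two cells with product 12, so R4C2 = 3.
3 is placed in row 1, so R1C1 = 2.
Row 1 already has 2, which forces R1C2 = 1.
Row 1 already has 1; hence R1C3 = 4.
The two cells of cage a must have product 6; hence R2C1 = 3.
Column 2 already has 1; hence R2C2 = 2.
4 is placed in column 3, so R2C3 = 1.
Row 2 now contains 1, which forces R2C4 = 4.
Row 3 already has 4, which forces R3C1 = 1.
Row 3 already has 1, so R3C4 = 2.
Cage d needs two cells with product 4, which forces R4C1 = 4.
Column 4 already has 4, leaving R4C4 = 1.
Completed grid: 2 1 4 3 / 3 2 1 4 / 1 4 3 2 / 4 3 2 1.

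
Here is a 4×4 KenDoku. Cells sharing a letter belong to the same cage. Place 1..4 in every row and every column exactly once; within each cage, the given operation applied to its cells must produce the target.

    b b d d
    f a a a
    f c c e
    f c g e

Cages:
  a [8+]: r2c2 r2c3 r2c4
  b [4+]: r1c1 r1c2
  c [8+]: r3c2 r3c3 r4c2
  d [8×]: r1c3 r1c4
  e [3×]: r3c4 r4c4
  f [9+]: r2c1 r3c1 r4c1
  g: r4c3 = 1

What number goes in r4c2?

2

Cage g is given, so r4c3 = 1.
1 is placed in row 4, which forces r4c4 = 3.
3 is placed in column 4, which forces r3c4 = 1.
The 3 cells of cage a must have sum 8, so r2c2 = 1.
The 3 cells of cage a must have sum 8; hence r2c3 = 3.
Column 4 already has 1; hence r2c4 = 4.
Row 3 now contains 1, so r3c2 = 4.
Cage c needs sum 8, leaving r3c3 = 2.
Cage c has sum 8; hence r4c2 = 2.
Cage b needs two cells with sum 4, which forces r1c1 = 1.
Column 2 already has 1, leaving r1c2 = 3.
2 is placed in column 3, which forces r1c3 = 4.
Column 4 now contains 4, which forces r1c4 = 2.
Row 2 now contains 4, so r2c1 = 2.
Row 3 now contains 2; hence r3c1 = 3.
2 is placed in row 4; hence r4c1 = 4.
Filled in: 1 3 4 2 / 2 1 3 4 / 3 4 2 1 / 4 2 1 3.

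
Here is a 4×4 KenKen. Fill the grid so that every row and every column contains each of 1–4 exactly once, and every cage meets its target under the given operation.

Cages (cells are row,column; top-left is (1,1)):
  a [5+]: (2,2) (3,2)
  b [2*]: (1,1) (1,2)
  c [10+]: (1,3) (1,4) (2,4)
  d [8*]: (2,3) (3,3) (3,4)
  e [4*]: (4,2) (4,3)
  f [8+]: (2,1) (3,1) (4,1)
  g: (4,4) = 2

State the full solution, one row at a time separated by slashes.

2 1 3 4 / 1 2 4 3 / 4 3 2 1 / 3 4 1 2

Cage g is given; hence (4,4) = 2.
Cage c has sum 10, so (1,3) = 3.
Column 4 already has 2, which forces (1,4) = 4.
Cage c needs sum 10, leaving (2,4) = 3.
4 is placed in column 4, leaving (3,4) = 1.
In row 3, 2 can only go at (3,3), so (3,3) = 2.
Column 3 now contains 2, which forces (2,3) = 4.
4 is placed in column 3, so (4,3) = 1.
4 is placed in row 2, leaving (2,1) = 1.
1 is placed in row 2, which forces (2,2) = 2.
1 is placed in row 4, leaving (4,2) = 4.
1 is placed in column 1; hence (1,1) = 2.
2 is placed in column 2, leaving (1,2) = 1.
The 3 cells of cage f must have sum 8, so (3,1) = 4.
Column 2 now contains 4, which forces (3,2) = 3.
4 is placed in row 4, which forces (4,1) = 3.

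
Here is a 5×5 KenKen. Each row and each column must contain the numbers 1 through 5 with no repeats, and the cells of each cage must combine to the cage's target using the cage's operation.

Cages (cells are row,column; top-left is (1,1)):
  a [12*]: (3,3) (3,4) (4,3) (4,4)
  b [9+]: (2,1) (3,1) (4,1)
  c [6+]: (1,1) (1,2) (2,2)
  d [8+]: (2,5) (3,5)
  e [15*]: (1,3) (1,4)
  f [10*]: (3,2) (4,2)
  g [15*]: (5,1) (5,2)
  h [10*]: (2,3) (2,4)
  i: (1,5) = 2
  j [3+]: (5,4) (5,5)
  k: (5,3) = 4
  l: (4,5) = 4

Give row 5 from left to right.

5 3 4 2 1

Cage i is a single given cell, leaving (1,5) = 2.
Cage l is given; hence (4,5) = 4.
Cage k is given, which forces (5,3) = 4.
2 is placed in column 5, which forces (5,5) = 1.
Row 5 now contains 1, which forces (5,4) = 2.
Cage h's pair has product 10, leaving (2,3) = 2.
Column 4 already has 2, so (2,4) = 5.
Row 2 now contains 5, so (2,5) = 3.
Cage a has product 12, so (3,3) = 1.
Cage a needs product 12, leaving (3,4) = 4.
Column 5 already has 3, which forces (3,5) = 5.
Cage a has product 12, which forces (4,3) = 3.
Cage a needs product 12; hence (4,4) = 1.
Cage c has sum 6; hence (1,1) = 1.
The 3 cells of cage c must have sum 6, leaving (1,2) = 4.
Column 3 now contains 3, which forces (1,3) = 5.
Column 4 now contains 5, so (1,4) = 3.
Column 1 already has 1, leaving (2,1) = 4.
Row 2 now contains 2, which forces (2,2) = 1.
Cage b needs sum 9, so (3,1) = 3.
Row 3 already has 5; hence (3,2) = 2.
Cage f needs two cells with product 10, leaving (4,2) = 5.
Column 1 now contains 3, which forces (5,1) = 5.
Column 2 now contains 5, which forces (5,2) = 3.
Row 4 already has 5; hence (4,1) = 2.
The full grid is 1 4 5 3 2 / 4 1 2 5 3 / 3 2 1 4 5 / 2 5 3 1 4 / 5 3 4 2 1.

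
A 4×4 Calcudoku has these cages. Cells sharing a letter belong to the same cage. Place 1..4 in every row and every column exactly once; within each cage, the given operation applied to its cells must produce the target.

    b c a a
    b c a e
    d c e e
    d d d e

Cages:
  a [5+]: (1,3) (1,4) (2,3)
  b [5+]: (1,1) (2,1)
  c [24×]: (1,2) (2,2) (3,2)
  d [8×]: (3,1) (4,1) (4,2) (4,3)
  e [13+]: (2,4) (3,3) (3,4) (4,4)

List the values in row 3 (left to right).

1 3 4 2

Cage d has product 8, leaving (3,1) = 1.
Cage e needs sum 13, leaving (3,3) = 4.
Row 1 needs a 4, and only (1,2) is open for it.
Cage d needs product 8; hence (4,1) = 4.
The 4 cells of cage e must have sum 13, leaving (2,4) = 4.
The only place for 1 in row 2 is (2,3).
1 is placed in column 3, which forces (1,3) = 3.
Cage a has sum 5; hence (1,4) = 1.
Cage d needs product 8, so (4,2) = 1.
1 is placed in column 3, which forces (4,3) = 2.
Row 4 already has 2, which forces (4,4) = 3.
Row 1 already has 3; hence (1,1) = 2.
The two cells of cage b must have sum 5, so (2,1) = 3.
Row 2 now contains 3, so (2,2) = 2.
2 is placed in column 2, leaving (3,2) = 3.
3 is placed in column 4; hence (3,4) = 2.
Completed grid: 2 4 3 1 / 3 2 1 4 / 1 3 4 2 / 4 1 2 3.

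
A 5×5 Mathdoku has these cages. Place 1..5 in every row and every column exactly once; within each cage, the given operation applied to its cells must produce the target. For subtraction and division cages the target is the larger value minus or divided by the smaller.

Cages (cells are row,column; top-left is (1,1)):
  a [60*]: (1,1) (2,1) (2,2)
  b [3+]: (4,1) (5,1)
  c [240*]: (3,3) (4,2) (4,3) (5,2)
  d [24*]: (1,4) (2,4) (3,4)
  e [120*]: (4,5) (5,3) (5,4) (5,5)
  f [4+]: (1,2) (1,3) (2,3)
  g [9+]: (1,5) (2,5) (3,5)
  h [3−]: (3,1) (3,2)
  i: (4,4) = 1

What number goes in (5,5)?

Cage f needs sum 4, which forces (1,2) = 1.
Cage f needs sum 4, which forces (1,3) = 2.
Cage f has sum 4, so (2,3) = 1.
I is a freebie, so (4,4) = 1.
Row 4 already has 1, so (4,1) = 2.
Cage b's pair has sum 3, leaving (5,1) = 1.
Column 1 now contains 1; hence (3,1) = 5.
Cage h needs two cells with difference 3, leaving (3,2) = 2.
Cage a needs product 60, so (2,2) = 5.
Cage d has product 24, so (2,4) = 2.
2 is placed in row 2, which forces (2,5) = 3.
Cage a has product 60, leaving (1,1) = 3.
Row 1 already has 3, leaving (1,4) = 4.
The 3 cells of cage g must have sum 9; hence (1,5) = 5.
Row 2 now contains 3, leaving (2,1) = 4.
Cage c needs product 240, which forces (3,3) = 4.
4 is placed in column 4; hence (3,4) = 3.
Cage g needs sum 9; hence (3,5) = 1.
Cage c needs product 240, which forces (4,3) = 5.
Column 5 already has 5, leaving (4,5) = 4.
Column 3 already has 5, which forces (5,3) = 3.
Column 4 already has 3, which forces (5,4) = 5.
Cage e needs product 120, so (5,5) = 2.
Row 4 now contains 4, so (4,2) = 3.
Row 5 already has 3, which forces (5,2) = 4.
Completed grid: 3 1 2 4 5 / 4 5 1 2 3 / 5 2 4 3 1 / 2 3 5 1 4 / 1 4 3 5 2.

2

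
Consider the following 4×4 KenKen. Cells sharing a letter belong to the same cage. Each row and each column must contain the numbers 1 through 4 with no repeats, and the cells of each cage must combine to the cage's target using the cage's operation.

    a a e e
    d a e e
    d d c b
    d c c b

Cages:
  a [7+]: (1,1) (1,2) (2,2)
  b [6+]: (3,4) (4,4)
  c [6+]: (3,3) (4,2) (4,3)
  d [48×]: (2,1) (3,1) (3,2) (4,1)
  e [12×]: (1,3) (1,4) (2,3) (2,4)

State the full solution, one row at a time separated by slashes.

The only place for 2 in column 3 is (4,3).
Cage b's pair has sum 6; hence (3,4) = 2.
2 is placed in row 4, so (4,4) = 4.
Cage d has product 48, so (2,1) = 4.
Row 2 now contains 4, leaving (2,3) = 1.
Row 2 now contains 1; hence (2,4) = 3.
Row 3 now contains 2, leaving (3,2) = 4.
1 is placed in column 3, so (3,3) = 3.
Cage a has sum 7; hence (1,1) = 2.
The 3 cells of cage a must have sum 7, leaving (1,2) = 3.
1 is placed in column 3; hence (1,3) = 4.
3 is placed in column 4, leaving (1,4) = 1.
Row 2 already has 3, so (2,2) = 2.
Row 3 already has 3; hence (3,1) = 1.
The 4 cells of cage d must have product 48, so (4,1) = 3.
Cage c needs sum 6; hence (4,2) = 1.

2 3 4 1 / 4 2 1 3 / 1 4 3 2 / 3 1 2 4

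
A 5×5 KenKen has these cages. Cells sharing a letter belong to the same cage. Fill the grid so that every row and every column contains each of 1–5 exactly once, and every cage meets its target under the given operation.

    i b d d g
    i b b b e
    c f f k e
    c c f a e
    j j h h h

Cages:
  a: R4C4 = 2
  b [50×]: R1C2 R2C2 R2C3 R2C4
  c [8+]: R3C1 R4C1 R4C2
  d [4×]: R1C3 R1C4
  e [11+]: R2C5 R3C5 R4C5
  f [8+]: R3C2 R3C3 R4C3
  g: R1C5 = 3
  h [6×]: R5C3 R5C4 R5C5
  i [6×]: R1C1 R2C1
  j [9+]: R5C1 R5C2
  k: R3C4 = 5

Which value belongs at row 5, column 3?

2

Cage b has product 50; hence R1C2 = 5.
G is a freebie, so R1C5 = 3.
Cage k is a single given cell, leaving R3C4 = 5.
Cage a is a single given cell; hence R4C4 = 2.
Column 2 now contains 5, so R5C2 = 4.
3 is placed in row 1, so R1C1 = 2.
Cage i's pair has product 6, so R2C1 = 3.
Cage b has product 50, leaving R2C2 = 2.
Cage b has product 50, leaving R2C3 = 5.
Column 4 now contains 2, leaving R2C4 = 1.
Row 2 already has 5, so R2C5 = 4.
Column 5 already has 4, leaving R3C5 = 2.
Column 5 already has 4, which forces R4C5 = 5.
Row 5 now contains 4, leaving R5C1 = 5.
Column 4 already has 1, which forces R5C4 = 3.
2 is placed in column 5, which forces R5C5 = 1.
Cage d's pair has product 4, which forces R1C3 = 1.
Column 4 already has 1; hence R1C4 = 4.
Cage c needs sum 8, leaving R4C2 = 3.
3 is placed in row 4; hence R4C3 = 4.
Row 5 now contains 1, which forces R5C3 = 2.
The 3 cells of cage c must have sum 8, leaving R3C1 = 4.
Column 2 already has 3, leaving R3C2 = 1.
4 is placed in column 3, so R3C3 = 3.
Row 4 already has 4, leaving R4C1 = 1.
Filled in: 2 5 1 4 3 / 3 2 5 1 4 / 4 1 3 5 2 / 1 3 4 2 5 / 5 4 2 3 1.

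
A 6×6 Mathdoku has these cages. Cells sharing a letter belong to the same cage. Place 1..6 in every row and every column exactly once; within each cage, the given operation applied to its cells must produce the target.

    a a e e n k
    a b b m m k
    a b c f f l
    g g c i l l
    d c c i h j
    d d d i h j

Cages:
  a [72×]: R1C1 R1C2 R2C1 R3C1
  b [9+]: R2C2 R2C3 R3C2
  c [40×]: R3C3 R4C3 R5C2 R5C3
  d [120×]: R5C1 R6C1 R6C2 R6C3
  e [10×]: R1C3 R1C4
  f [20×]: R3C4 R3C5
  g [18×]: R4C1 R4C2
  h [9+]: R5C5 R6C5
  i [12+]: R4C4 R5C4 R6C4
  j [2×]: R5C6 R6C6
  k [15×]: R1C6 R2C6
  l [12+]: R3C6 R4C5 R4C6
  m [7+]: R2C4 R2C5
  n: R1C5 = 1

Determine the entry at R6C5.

N is a freebie, so R1C5 = 1.
The pair R1C3/R1C4 in row 1 holds {2, 5}, which forces R1C6 = 3.
The two cells of cage k must have product 15, which forces R2C6 = 5.
Column 6 now contains 3, so R3C6 = 6.
Column 5 needs a 2, and only R4C5 is open for it.
Cage l has sum 12, which forces R4C6 = 4.
In column 4, 2 can only go at R1C4, so R1C4 = 2.
Row 1 now contains 2, leaving R1C3 = 5.
Column 3 now contains 5, which forces R4C3 = 1.
Row 4 now contains 1; hence R4C4 = 5.
Column 3 now contains 1, leaving R3C3 = 2.
5 is placed in column 4; hence R3C4 = 4.
Cage f needs two cells with product 20, leaving R3C5 = 5.
Cage c needs product 40; hence R5C2 = 5.
Cage c needs product 40; hence R5C3 = 4.
The 3 cells of cage b must have sum 9, leaving R2C2 = 2.
Cage b has sum 9, which forces R2C3 = 6.
6 is placed in row 2, so R2C5 = 4.
Cage b needs sum 9; hence R3C2 = 1.
The 4 cells of cage d must have product 120, so R6C1 = 5.
2 is placed in column 2, leaving R6C2 = 4.
Column 3 already has 6, which forces R6C3 = 3.
3 is placed in row 6; hence R6C5 = 6.
Cage a has product 72, which forces R1C1 = 4.
Column 2 already has 4, leaving R1C2 = 6.
Cage a has product 72, leaving R2C1 = 1.
Cage m needs two cells with sum 7, leaving R2C4 = 3.
1 is placed in row 3, so R3C1 = 3.
Column 1 now contains 3, leaving R4C1 = 6.
Column 2 already has 6, which forces R4C2 = 3.
Cage d has product 120; hence R5C1 = 2.
The 3 cells of cage i must have sum 12, leaving R5C4 = 6.
6 is placed in column 5; hence R5C5 = 3.
Row 5 now contains 2, which forces R5C6 = 1.
Row 6 already has 6; hence R6C4 = 1.
Column 6 now contains 1; hence R6C6 = 2.
Filled in: 4 6 5 2 1 3 / 1 2 6 3 4 5 / 3 1 2 4 5 6 / 6 3 1 5 2 4 / 2 5 4 6 3 1 / 5 4 3 1 6 2.

6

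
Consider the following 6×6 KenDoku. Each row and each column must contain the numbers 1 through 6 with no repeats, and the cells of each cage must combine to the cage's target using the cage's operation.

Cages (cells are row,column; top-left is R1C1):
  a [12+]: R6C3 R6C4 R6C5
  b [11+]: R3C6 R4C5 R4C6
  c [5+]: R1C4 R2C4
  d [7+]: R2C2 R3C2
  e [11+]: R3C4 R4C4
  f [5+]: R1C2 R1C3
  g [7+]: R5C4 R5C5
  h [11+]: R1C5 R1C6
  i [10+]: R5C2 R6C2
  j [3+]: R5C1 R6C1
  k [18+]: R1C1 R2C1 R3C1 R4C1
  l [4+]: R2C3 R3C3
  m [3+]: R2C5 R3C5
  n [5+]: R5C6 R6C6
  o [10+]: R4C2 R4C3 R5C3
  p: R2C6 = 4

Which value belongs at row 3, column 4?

P is a freebie, leaving R2C6 = 4.
Row 1 needs a 1, and only R1C2 is open for it.
The two cells of cage f must have sum 5; hence R1C3 = 4.
Row 1 already has 4; hence R1C1 = 3.
3 is placed in row 1; hence R1C4 = 2.
Column 4 now contains 2, which forces R2C4 = 3.
Row 2 now contains 3, which forces R2C3 = 1.
Row 2 now contains 1, which forces R2C5 = 2.
Cage l's pair has sum 4; hence R3C3 = 3.
Column 5 now contains 2, leaving R3C5 = 1.
Row 2 now contains 2; hence R2C2 = 5.
Cage d's pair has sum 7; hence R3C2 = 2.
2 is placed in column 2, which forces R4C2 = 3.
The 3 cells of cage b must have sum 11, which forces R4C6 = 1.
5 is placed in row 2, so R2C1 = 6.
Row 3 needs a 4, and only R3C1 is open for it.
Column 1 now contains 4, leaving R4C1 = 5.
5 is placed in row 4, which forces R4C3 = 2.
5 is placed in row 4, leaving R4C4 = 6.
5 is placed in row 4; hence R4C5 = 4.
Column 3 now contains 2, which forces R5C3 = 5.
5 is placed in column 3, so R6C3 = 6.
Column 4 already has 6, so R3C4 = 5.
Cage b has sum 11, so R3C6 = 6.
Cage i's pair has sum 10, which forces R5C2 = 6.
6 is placed in row 5, so R5C5 = 3.
3 is placed in row 5, which forces R5C6 = 2.
6 is placed in row 6, so R6C2 = 4.
Cage a needs sum 12, which forces R6C4 = 1.
Cage a needs sum 12; hence R6C5 = 5.
2 is placed in column 6, so R6C6 = 3.
5 is placed in column 5; hence R1C5 = 6.
Column 6 now contains 6, which forces R1C6 = 5.
Row 5 now contains 2, so R5C1 = 1.
1 is placed in column 4, so R5C4 = 4.
Row 6 already has 1, which forces R6C1 = 2.
The full grid is 3 1 4 2 6 5 / 6 5 1 3 2 4 / 4 2 3 5 1 6 / 5 3 2 6 4 1 / 1 6 5 4 3 2 / 2 4 6 1 5 3.

5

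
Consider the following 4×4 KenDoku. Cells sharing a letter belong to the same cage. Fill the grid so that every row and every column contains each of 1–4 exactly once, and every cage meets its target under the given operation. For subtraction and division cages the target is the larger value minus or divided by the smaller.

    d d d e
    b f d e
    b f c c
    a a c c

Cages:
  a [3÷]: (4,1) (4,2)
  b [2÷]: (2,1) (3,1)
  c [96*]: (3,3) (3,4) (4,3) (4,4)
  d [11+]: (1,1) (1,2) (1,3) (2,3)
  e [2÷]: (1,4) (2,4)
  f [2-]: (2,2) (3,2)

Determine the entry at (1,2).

The only place for 1 in column 3 is (1,3).
The only place for 1 in column 4 is (2,4).
The two cells of cage e must have quotient 2; hence (1,4) = 2.
Cage d has sum 11, which forces (2,3) = 3.
In row 3, 1 can only go at (3,1), so (3,1) = 1.
Cage b's pair has quotient 2, which forces (2,1) = 2.
Row 2 now contains 2; hence (2,2) = 4.
Column 2 already has 4, which forces (3,2) = 2.
Row 3 now contains 2, which forces (3,3) = 4.
Row 3 already has 4, which forces (3,4) = 3.
Column 1 now contains 1, so (4,1) = 3.
The two cells of cage a must have quotient 3; hence (4,2) = 1.
4 is placed in column 3, leaving (4,3) = 2.
3 is placed in column 4, which forces (4,4) = 4.
Column 1 already has 3; hence (1,1) = 4.
Column 2 already has 4; hence (1,2) = 3.
The full grid is 4 3 1 2 / 2 4 3 1 / 1 2 4 3 / 3 1 2 4.

3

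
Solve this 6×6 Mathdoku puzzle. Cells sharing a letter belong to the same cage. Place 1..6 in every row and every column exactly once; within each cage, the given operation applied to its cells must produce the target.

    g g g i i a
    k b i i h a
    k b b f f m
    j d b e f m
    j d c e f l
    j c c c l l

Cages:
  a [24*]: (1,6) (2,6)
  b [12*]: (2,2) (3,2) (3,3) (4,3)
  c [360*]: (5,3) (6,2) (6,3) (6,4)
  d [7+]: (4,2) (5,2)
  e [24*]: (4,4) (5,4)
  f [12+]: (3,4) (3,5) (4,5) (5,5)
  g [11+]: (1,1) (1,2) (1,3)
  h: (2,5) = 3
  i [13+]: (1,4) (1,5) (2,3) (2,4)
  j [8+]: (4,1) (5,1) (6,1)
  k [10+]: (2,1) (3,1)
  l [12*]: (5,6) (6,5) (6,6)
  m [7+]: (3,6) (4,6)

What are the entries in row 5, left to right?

H is a freebie; hence (2,5) = 3.
In column 1, 3 can only go at (1,1), so (1,1) = 3.
{2, 6} are confined to (1,2) and (1,3) in row 1, leaving (1,6) = 4.
Cage a needs two cells with product 24, so (2,6) = 6.
Row 2 now contains 6, so (2,1) = 4.
Cage k's pair has sum 10, so (3,1) = 6.
Row 2 needs a 1, and only (2,2) is open for it.
The 3 cells of cage l must have product 12, so (6,5) = 4.
Cage f needs sum 12, leaving (3,4) = 3.
The 4 cells of cage b must have product 12; hence (3,3) = 1.
Row 3 already has 1, leaving (3,5) = 2.
2 is placed in row 3, leaving (3,6) = 5.
Column 6 now contains 5, leaving (4,6) = 2.
2 is placed in row 3, so (3,2) = 4.
Cage b needs product 12, which forces (4,3) = 3.
Row 4 already has 3; hence (4,2) = 5.
Cage d's pair has sum 7; hence (5,2) = 2.
Column 2 already has 2, so (1,2) = 6.
Cage g needs sum 11; hence (1,3) = 2.
Column 3 already has 2, which forces (2,3) = 5.
Row 2 now contains 5, leaving (2,4) = 2.
Row 4 now contains 5, which forces (4,1) = 1.
1 is placed in row 4; hence (4,5) = 6.
The 3 cells of cage j must have sum 8, so (5,1) = 5.
Column 5 already has 6, leaving (5,5) = 1.
1 is placed in row 5, so (5,6) = 3.
The 3 cells of cage j must have sum 8, leaving (6,1) = 2.
Column 2 now contains 6, so (6,2) = 3.
5 is placed in column 3, so (6,3) = 6.
Column 4 now contains 2, so (6,4) = 5.
Column 6 already has 3, so (6,6) = 1.
Column 4 already has 5, which forces (1,4) = 1.
Column 5 now contains 1, leaving (1,5) = 5.
Row 4 already has 6; hence (4,4) = 4.
Column 3 now contains 6, so (5,3) = 4.
Cage e needs two cells with product 24, leaving (5,4) = 6.
Completed grid: 3 6 2 1 5 4 / 4 1 5 2 3 6 / 6 4 1 3 2 5 / 1 5 3 4 6 2 / 5 2 4 6 1 3 / 2 3 6 5 4 1.

5 2 4 6 1 3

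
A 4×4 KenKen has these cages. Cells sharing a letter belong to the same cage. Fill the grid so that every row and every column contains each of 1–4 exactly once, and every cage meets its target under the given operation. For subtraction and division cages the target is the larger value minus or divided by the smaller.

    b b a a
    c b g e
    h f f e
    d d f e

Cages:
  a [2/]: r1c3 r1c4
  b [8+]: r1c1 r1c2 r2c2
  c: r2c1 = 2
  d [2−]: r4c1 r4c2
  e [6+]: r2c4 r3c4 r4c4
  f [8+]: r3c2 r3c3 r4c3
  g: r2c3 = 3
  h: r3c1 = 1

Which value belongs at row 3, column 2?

Cage c is a single given cell, which forces r2c1 = 2.
G is a freebie, which forces r2c3 = 3.
Row 2 now contains 3; hence r2c4 = 1.
H is a freebie, so r3c1 = 1.
Cage b has sum 8, leaving r1c1 = 3.
Cage b needs sum 8, which forces r1c2 = 1.
Row 2 now contains 1, leaving r2c2 = 4.
Cage f needs sum 8, leaving r3c3 = 4.
Column 1 now contains 3, so r4c1 = 4.
1 is placed in column 2, which forces r4c2 = 2.
Row 4 now contains 2, so r4c3 = 1.
Row 4 now contains 2; hence r4c4 = 3.
Column 3 now contains 4, so r1c3 = 2.
The two cells of cage a must have quotient 2, so r1c4 = 4.
Column 2 already has 2, which forces r3c2 = 3.
Column 4 now contains 3; hence r3c4 = 2.
The full grid is 3 1 2 4 / 2 4 3 1 / 1 3 4 2 / 4 2 1 3.

3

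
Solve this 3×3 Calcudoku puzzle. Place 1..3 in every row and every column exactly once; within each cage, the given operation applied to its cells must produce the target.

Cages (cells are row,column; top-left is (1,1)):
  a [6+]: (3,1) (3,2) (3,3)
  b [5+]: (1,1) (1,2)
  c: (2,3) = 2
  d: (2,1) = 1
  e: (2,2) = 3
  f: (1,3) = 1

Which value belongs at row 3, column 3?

3

F is a freebie; hence (1,3) = 1.
Cage d is given, so (2,1) = 1.
Cage e is a single given cell, leaving (2,2) = 3.
Cage c is given, leaving (2,3) = 2.
Column 3 now contains 2, leaving (3,3) = 3.
The two cells of cage b must have sum 5, which forces (1,1) = 3.
3 is placed in column 2, so (1,2) = 2.
3 is placed in row 3, which forces (3,1) = 2.
Cage a needs sum 6; hence (3,2) = 1.
Completed grid: 3 2 1 / 1 3 2 / 2 1 3.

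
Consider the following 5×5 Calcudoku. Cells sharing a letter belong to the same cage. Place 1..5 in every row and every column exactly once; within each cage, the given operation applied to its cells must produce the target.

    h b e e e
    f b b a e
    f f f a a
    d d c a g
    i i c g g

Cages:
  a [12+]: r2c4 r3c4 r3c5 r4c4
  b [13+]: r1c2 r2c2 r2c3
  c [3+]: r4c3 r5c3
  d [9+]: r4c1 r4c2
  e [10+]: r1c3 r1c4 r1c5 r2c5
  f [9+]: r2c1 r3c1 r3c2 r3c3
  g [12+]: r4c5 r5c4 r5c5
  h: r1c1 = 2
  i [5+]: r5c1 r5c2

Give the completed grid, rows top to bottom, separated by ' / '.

2 5 4 3 1 / 1 3 5 4 2 / 4 1 3 2 5 / 5 4 2 1 3 / 3 2 1 5 4

H is a freebie, so r1c1 = 2.
{4, 5} are confined to r4c1 and r4c2 in row 4, leaving r4c5 = 3.
In row 5, 3 can only go at r5c1, so r5c1 = 3.
3 is placed in column 1, so r2c1 = 1.
Row 2 already has 1, which forces r2c5 = 2.
Cage i needs two cells with sum 5, so r5c2 = 2.
Row 5 already has 2; hence r5c3 = 1.
The 4 cells of cage f must have sum 9, so r3c2 = 1.
1 is placed in column 3, leaving r4c3 = 2.
2 is placed in row 4, leaving r4c4 = 1.
Cage e needs sum 10, which forces r1c5 = 1.
The 4 cells of cage f must have sum 9, leaving r3c1 = 4.
Column 3 already has 2, so r3c3 = 3.
3 is placed in row 3, so r3c4 = 2.
Row 3 already has 4, so r3c5 = 5.
Column 1 already has 4, so r4c1 = 5.
Row 4 now contains 5, which forces r4c2 = 4.
Column 5 already has 5, leaving r5c5 = 4.
4 is placed in column 2; hence r1c2 = 5.
3 is placed in column 3, so r1c3 = 4.
Cage e needs sum 10, so r1c4 = 3.
Cage b has sum 13, so r2c2 = 3.
The 3 cells of cage b must have sum 13, so r2c3 = 5.
Cage a has sum 12, so r2c4 = 4.
Row 5 already has 4, so r5c4 = 5.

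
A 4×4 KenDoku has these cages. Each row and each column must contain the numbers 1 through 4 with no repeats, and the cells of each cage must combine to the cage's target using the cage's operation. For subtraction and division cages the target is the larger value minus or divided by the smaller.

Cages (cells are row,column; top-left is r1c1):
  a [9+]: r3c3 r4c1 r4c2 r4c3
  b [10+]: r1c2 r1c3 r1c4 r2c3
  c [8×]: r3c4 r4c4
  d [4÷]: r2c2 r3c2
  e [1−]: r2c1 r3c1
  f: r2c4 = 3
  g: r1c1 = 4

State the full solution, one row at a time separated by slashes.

G is a freebie, leaving r1c1 = 4.
Cage f is a single given cell, leaving r2c4 = 3.
Cage b has sum 10, which forces r2c3 = 4.
Row 2 already has 4, so r2c2 = 1.
Cage d needs two cells with quotient 4, which forces r3c2 = 4.
Row 3 already has 4; hence r3c4 = 2.
2 is placed in column 4, leaving r4c4 = 4.
2 is placed in column 4, so r1c4 = 1.
Row 2 now contains 1, leaving r2c1 = 2.
Cage a needs sum 9, leaving r3c3 = 3.
The 4 cells of cage b must have sum 10, so r1c2 = 3.
Column 3 now contains 3, which forces r1c3 = 2.
Row 3 already has 3, leaving r3c1 = 1.
1 is placed in column 1, so r4c1 = 3.
Column 2 now contains 3, which forces r4c2 = 2.
Column 3 already has 2, leaving r4c3 = 1.

4 3 2 1 / 2 1 4 3 / 1 4 3 2 / 3 2 1 4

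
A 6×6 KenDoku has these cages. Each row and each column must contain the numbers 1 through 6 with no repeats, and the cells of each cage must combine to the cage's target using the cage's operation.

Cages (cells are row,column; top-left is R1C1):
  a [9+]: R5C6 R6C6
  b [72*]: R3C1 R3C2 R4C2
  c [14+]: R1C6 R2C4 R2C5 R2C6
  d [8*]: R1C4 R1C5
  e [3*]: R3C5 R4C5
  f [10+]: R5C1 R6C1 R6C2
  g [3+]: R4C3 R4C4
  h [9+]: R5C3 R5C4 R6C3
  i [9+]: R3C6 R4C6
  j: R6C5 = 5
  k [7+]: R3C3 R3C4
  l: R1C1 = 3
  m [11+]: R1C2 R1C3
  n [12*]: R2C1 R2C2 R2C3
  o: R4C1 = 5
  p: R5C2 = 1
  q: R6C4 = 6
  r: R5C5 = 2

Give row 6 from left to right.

Cage l is a single given cell, which forces R1C1 = 3.
Cage o is given; hence R4C1 = 5.
Cage p is given, which forces R5C2 = 1.
R is a freebie, which forces R5C5 = 2.
Q is a freebie; hence R6C4 = 6.
Cage j is a single given cell, which forces R6C5 = 5.
The two cells of cage d must have product 8, leaving R1C4 = 2.
2 is placed in column 5, leaving R1C5 = 4.
Column 4 now contains 2, leaving R4C4 = 1.
1 is placed in row 4, so R4C5 = 3.
3 is placed in column 5, which forces R3C5 = 1.
1 is placed in row 4; hence R4C3 = 2.
2 is placed in column 3, which forces R6C3 = 1.
The 4 cells of cage c must have sum 14, so R1C6 = 1.
Cage n has product 12, leaving R2C1 = 1.
1 is placed in column 5, leaving R2C5 = 6.
Cage f needs sum 10, leaving R5C1 = 4.
1 is placed in row 6, so R6C1 = 2.
Cage f has sum 10, which forces R6C2 = 4.
4 is placed in row 6, which forces R6C6 = 3.
Cage n needs product 12, which forces R2C2 = 3.
Cage n needs product 12; hence R2C3 = 4.
Row 2 already has 3; hence R2C4 = 5.
Row 2 now contains 4, so R2C6 = 2.
4 is placed in column 1, so R3C1 = 6.
Cage b has product 72, leaving R3C2 = 2.
Column 3 already has 4; hence R3C3 = 3.
3 is placed in row 3, which forces R3C4 = 4.
Column 6 already has 3, leaving R3C6 = 5.
Column 2 now contains 4, so R4C2 = 6.
The two cells of cage i must have sum 9, which forces R4C6 = 4.
Column 3 now contains 3, leaving R5C3 = 5.
Column 4 now contains 5, leaving R5C4 = 3.
Cage a's pair has sum 9, leaving R5C6 = 6.
Column 2 already has 6, leaving R1C2 = 5.
Column 3 now contains 5; hence R1C3 = 6.
Filled in: 3 5 6 2 4 1 / 1 3 4 5 6 2 / 6 2 3 4 1 5 / 5 6 2 1 3 4 / 4 1 5 3 2 6 / 2 4 1 6 5 3.

2 4 1 6 5 3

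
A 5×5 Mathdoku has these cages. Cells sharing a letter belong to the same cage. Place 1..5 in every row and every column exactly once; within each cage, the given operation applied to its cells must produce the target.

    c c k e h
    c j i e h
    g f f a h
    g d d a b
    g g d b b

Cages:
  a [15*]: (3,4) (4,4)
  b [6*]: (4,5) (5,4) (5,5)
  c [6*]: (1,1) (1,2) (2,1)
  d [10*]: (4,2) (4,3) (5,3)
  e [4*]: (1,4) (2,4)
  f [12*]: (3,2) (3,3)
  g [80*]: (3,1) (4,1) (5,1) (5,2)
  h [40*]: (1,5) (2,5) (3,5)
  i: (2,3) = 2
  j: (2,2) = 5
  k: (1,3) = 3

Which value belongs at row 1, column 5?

5

K is a freebie; hence (1,3) = 3.
Cage j is given, which forces (2,2) = 5.
I is a freebie, so (2,3) = 2.
Row 2 now contains 2, which forces (2,5) = 4.
3 is placed in column 3, which forces (3,3) = 4.
Cage e needs two cells with product 4; hence (1,4) = 4.
Cage c has product 6, so (2,1) = 3.
Row 2 already has 4, so (2,4) = 1.
Row 3 already has 4, so (3,2) = 3.
Row 3 already has 3; hence (3,4) = 5.
Row 3 already has 5, so (3,5) = 2.
Cage d has product 10; hence (4,2) = 2.
Column 4 now contains 5, which forces (4,4) = 3.
3 is placed in row 4; hence (4,5) = 1.
2 is placed in column 2, leaving (5,2) = 4.
3 is placed in column 4, leaving (5,4) = 2.
Column 5 now contains 1; hence (5,5) = 3.
Cage c has product 6, which forces (1,1) = 2.
2 is placed in column 2, leaving (1,2) = 1.
Column 5 now contains 2, leaving (1,5) = 5.
Row 3 now contains 2, leaving (3,1) = 1.
Cage g needs product 80; hence (4,1) = 4.
Row 4 now contains 1, which forces (4,3) = 5.
Cage g needs product 80, which forces (5,1) = 5.
Cage d has product 10, which forces (5,3) = 1.
The full grid is 2 1 3 4 5 / 3 5 2 1 4 / 1 3 4 5 2 / 4 2 5 3 1 / 5 4 1 2 3.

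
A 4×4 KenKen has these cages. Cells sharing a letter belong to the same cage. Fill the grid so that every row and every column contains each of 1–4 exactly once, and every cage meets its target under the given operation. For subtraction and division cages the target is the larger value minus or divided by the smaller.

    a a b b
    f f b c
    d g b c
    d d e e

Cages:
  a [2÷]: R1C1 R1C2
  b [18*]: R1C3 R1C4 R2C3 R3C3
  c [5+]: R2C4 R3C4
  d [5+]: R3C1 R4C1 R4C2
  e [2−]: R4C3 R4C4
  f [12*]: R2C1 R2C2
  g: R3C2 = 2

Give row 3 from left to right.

1 2 3 4

Cage b has product 18, so R1C4 = 3.
Cage g is a single given cell, so R3C2 = 2.
2 is placed in column 2; hence R4C2 = 1.
Cage a needs two cells with quotient 2, so R1C1 = 2.
Column 2 now contains 1; hence R1C2 = 4.
Row 1 now contains 2, which forces R1C3 = 1.
Column 2 now contains 4, so R2C2 = 3.
Row 2 already has 3, leaving R2C3 = 2.
Row 3 already has 2, so R3C1 = 1.
Column 3 already has 1, so R3C3 = 3.
Row 3 now contains 1; hence R3C4 = 4.
Row 4 now contains 1; hence R4C1 = 3.
2 is placed in column 3; hence R4C3 = 4.
Column 4 already has 4, so R4C4 = 2.
Row 2 already has 3, so R2C1 = 4.
Column 4 already has 4; hence R2C4 = 1.
Filled in: 2 4 1 3 / 4 3 2 1 / 1 2 3 4 / 3 1 4 2.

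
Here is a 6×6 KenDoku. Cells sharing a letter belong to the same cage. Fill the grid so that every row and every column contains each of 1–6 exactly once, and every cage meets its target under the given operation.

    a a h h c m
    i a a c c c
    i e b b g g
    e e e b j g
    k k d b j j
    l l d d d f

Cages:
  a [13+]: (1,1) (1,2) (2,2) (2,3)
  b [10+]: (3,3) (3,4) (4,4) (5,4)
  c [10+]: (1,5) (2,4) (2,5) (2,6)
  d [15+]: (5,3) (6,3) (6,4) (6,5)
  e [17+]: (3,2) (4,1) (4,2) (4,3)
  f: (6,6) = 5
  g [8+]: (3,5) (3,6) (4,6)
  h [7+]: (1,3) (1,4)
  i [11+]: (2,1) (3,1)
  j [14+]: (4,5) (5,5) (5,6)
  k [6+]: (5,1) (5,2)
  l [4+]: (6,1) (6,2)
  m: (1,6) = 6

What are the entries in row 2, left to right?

6 2 4 3 5 1

Cage m is a single given cell, which forces (1,6) = 6.
Cage f is given, which forces (6,6) = 5.
The 4 cells of cage d must have sum 15, leaving (5,3) = 3.
Row 5 now contains 3; hence (5,6) = 4.
The 3 cells of cage j must have sum 14, which forces (4,5) = 4.
Cage j has sum 14, leaving (5,5) = 6.
Column 5 already has 6, which forces (6,5) = 2.
The only place for 2 in row 5 is (5,4).
Column 1 needs a 4, and only (1,1) is open for it.
Row 1 already has 4, so (1,3) = 2.
The two cells of cage h must have sum 7, so (1,4) = 5.
The only place for 2 in row 3 is (3,6).
Cage c has sum 10, leaving (1,5) = 1.
The 4 cells of cage c must have sum 10, so (2,5) = 5.
Column 5 now contains 5, so (3,5) = 3.
1 is placed in row 1, which forces (1,2) = 3.
Row 2 now contains 5, which forces (2,1) = 6.
Cage a needs sum 13, so (2,2) = 2.
The 4 cells of cage a must have sum 13; hence (2,3) = 4.
Cage i's pair has sum 11; hence (3,1) = 5.
4 is placed in column 3, so (3,3) = 1.
Cage g has sum 8, which forces (4,6) = 3.
Column 1 already has 5, so (5,1) = 1.
1 is placed in row 5, leaving (5,2) = 5.
Column 1 already has 1, leaving (6,1) = 3.
Column 2 already has 3, leaving (6,2) = 1.
4 is placed in column 3; hence (6,3) = 6.
6 is placed in row 6; hence (6,4) = 4.
Cage c needs sum 10; hence (2,4) = 3.
Column 6 already has 3, so (2,6) = 1.
Cage e has sum 17, leaving (3,2) = 4.
Column 4 now contains 4; hence (3,4) = 6.
Column 1 already has 1, which forces (4,1) = 2.
Column 2 now contains 1; hence (4,2) = 6.
Column 3 already has 6; hence (4,3) = 5.
Row 4 now contains 3, which forces (4,4) = 1.
Completed grid: 4 3 2 5 1 6 / 6 2 4 3 5 1 / 5 4 1 6 3 2 / 2 6 5 1 4 3 / 1 5 3 2 6 4 / 3 1 6 4 2 5.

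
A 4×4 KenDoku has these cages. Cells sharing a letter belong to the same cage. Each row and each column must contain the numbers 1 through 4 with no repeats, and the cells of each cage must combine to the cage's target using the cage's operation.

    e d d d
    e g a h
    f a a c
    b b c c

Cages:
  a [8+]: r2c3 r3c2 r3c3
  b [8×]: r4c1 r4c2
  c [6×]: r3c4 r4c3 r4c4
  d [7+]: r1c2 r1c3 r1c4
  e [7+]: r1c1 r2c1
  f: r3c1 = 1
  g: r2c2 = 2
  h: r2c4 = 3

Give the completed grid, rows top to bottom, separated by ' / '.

Cage g is given, which forces r2c2 = 2.
H is a freebie, so r2c4 = 3.
F is a freebie; hence r3c1 = 1.
Row 3 now contains 1, so r3c4 = 2.
Column 2 already has 2; hence r4c2 = 4.
2 is placed in column 4; hence r4c4 = 1.
Cage e needs two cells with sum 7; hence r1c1 = 3.
Column 2 already has 4, which forces r1c2 = 1.
Cage d needs sum 7; hence r1c3 = 2.
Column 4 already has 1, so r1c4 = 4.
Row 2 already has 3, leaving r2c1 = 4.
Cage a needs sum 8, so r2c3 = 1.
Column 2 already has 4, which forces r3c2 = 3.
Cage a has sum 8, leaving r3c3 = 4.
Row 4 already has 4; hence r4c1 = 2.
Cage c has product 6; hence r4c3 = 3.

3 1 2 4 / 4 2 1 3 / 1 3 4 2 / 2 4 3 1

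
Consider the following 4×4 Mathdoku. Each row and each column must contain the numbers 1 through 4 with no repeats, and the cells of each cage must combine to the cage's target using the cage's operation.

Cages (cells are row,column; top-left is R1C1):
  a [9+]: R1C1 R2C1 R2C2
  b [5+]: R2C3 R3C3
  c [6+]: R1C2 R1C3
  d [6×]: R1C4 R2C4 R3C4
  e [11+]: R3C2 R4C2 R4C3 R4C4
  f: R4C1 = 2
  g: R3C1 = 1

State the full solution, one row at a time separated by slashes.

Cage g is a single given cell; hence R3C1 = 1.
F is a freebie, so R4C1 = 2.
Cage a needs sum 9, which forces R2C2 = 2.
Cage e needs sum 11; hence R3C2 = 3.
Row 3 already has 3; hence R3C4 = 2.
2 is placed in column 2; hence R1C2 = 4.
Cage c's pair has sum 6, leaving R1C3 = 2.
Cage b needs two cells with sum 5, so R2C3 = 1.
Row 2 already has 1, which forces R2C4 = 3.
2 is placed in row 3, which forces R3C3 = 4.
Column 2 now contains 4, which forces R4C2 = 1.
Column 3 now contains 4, leaving R4C3 = 3.
Row 4 now contains 1; hence R4C4 = 4.
4 is placed in row 1, leaving R1C1 = 3.
3 is placed in column 4, so R1C4 = 1.
3 is placed in row 2; hence R2C1 = 4.

3 4 2 1 / 4 2 1 3 / 1 3 4 2 / 2 1 3 4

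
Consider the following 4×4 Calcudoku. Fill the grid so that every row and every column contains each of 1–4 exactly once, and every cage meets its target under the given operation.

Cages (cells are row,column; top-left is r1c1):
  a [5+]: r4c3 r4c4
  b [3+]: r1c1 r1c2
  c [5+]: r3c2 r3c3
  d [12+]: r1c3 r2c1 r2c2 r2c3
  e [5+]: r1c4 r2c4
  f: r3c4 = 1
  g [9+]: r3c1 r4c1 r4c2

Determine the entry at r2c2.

4

Cage f is a single given cell, so r3c4 = 1.
The only place for 4 in row 1 is r1c3.
Row 1 needs a 3, and only r1c4 is open for it.
Column 4 already has 3; hence r2c4 = 2.
Column 4 already has 2; hence r4c4 = 4.
Cage g needs sum 9, leaving r3c1 = 4.
Cage a's pair has sum 5, so r4c3 = 1.
The 4 cells of cage d must have sum 12, leaving r2c1 = 1.
Cage d needs sum 12, which forces r2c2 = 4.
Column 3 now contains 1, leaving r2c3 = 3.
3 is placed in column 3, so r3c3 = 2.
Column 1 now contains 1, so r1c1 = 2.
Cage b needs two cells with sum 3; hence r1c2 = 1.
Row 3 now contains 2, leaving r3c2 = 3.
Column 1 now contains 2, so r4c1 = 3.
Column 2 now contains 3; hence r4c2 = 2.
Completed grid: 2 1 4 3 / 1 4 3 2 / 4 3 2 1 / 3 2 1 4.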